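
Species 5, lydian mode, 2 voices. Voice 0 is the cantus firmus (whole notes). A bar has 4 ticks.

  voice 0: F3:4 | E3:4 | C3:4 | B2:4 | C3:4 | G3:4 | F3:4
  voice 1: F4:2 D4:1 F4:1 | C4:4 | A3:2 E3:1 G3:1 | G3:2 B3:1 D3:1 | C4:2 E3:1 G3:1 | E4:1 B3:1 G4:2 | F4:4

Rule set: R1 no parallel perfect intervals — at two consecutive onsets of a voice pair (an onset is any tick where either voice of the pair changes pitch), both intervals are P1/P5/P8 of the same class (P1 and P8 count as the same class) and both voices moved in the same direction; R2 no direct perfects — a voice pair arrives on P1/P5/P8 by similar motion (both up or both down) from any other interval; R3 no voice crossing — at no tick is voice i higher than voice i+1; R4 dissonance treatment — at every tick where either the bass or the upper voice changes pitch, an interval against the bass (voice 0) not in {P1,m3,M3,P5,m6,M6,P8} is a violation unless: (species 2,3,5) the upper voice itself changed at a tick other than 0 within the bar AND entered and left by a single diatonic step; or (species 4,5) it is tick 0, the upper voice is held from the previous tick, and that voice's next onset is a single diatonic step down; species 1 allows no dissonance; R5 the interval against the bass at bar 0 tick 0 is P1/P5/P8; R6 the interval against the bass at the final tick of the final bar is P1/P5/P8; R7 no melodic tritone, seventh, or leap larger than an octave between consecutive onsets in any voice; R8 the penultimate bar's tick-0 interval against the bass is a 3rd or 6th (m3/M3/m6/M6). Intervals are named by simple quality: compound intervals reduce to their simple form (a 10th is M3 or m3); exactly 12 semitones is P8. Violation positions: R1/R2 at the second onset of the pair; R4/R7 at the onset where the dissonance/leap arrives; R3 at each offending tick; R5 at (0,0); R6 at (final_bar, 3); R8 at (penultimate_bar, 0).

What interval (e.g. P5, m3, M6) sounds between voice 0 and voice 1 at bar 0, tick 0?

voice 0=F3 voice 1=F4 -> P8

P8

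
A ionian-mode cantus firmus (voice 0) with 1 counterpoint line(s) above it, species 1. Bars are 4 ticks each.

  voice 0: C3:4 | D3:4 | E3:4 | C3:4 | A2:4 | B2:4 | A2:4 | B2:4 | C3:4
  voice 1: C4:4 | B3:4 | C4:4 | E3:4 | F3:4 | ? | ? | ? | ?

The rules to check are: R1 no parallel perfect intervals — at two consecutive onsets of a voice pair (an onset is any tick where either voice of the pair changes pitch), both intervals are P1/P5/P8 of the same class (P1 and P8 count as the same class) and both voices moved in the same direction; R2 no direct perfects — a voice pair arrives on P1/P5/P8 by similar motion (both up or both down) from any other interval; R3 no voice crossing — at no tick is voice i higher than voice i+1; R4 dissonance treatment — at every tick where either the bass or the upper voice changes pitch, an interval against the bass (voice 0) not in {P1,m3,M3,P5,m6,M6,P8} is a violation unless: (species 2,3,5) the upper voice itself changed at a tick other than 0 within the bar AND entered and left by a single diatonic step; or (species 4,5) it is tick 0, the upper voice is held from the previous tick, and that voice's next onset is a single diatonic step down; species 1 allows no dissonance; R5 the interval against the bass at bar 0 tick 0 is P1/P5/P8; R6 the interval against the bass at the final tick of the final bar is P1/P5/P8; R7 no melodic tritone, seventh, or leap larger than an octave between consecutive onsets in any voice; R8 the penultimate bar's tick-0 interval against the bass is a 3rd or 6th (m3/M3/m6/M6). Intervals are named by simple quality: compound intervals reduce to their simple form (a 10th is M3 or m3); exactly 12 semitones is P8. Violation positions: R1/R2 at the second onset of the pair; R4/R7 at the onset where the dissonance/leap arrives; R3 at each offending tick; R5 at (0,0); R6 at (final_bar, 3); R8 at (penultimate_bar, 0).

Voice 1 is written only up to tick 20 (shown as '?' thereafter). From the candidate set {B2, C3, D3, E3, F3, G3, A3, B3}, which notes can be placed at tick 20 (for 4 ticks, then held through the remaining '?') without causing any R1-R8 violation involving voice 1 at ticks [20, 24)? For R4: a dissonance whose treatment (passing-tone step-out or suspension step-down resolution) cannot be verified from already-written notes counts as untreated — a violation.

{D3, G3}

B2: violates R7
C3: violates R4
D3: legal
E3: violates R4
F3: violates R4
G3: legal
A3: violates R4
B3: violates R2,R7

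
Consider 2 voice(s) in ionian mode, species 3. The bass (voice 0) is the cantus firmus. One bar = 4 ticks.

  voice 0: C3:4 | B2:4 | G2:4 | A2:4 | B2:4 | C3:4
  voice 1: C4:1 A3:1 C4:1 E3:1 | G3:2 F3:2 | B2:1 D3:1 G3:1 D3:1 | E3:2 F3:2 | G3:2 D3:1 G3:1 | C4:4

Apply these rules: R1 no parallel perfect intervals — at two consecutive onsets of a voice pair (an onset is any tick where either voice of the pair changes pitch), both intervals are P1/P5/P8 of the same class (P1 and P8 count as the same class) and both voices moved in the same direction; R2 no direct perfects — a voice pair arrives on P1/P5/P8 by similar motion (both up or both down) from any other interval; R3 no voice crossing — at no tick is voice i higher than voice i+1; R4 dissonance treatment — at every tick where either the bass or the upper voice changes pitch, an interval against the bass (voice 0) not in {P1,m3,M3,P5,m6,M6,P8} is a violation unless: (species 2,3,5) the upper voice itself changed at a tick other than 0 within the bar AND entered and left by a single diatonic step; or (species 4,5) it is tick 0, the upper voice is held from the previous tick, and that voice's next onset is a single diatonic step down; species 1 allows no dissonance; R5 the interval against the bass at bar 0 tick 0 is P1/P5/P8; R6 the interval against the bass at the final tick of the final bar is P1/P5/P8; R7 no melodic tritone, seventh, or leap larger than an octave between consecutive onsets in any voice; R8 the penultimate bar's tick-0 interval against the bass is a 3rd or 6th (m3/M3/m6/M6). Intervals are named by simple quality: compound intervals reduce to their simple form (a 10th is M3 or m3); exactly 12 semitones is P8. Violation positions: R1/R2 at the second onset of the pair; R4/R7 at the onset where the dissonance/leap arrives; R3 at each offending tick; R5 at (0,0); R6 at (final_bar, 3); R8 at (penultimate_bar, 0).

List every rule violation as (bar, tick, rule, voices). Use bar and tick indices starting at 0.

(1, 2, R4, (0, 1))
(2, 0, R7, (1,))
(3, 0, R1, (0, 1))
(5, 0, R2, (0, 1))

bar 0: v0=C3 v1=C4 downbeat P8
bar 1: v0=B2 v1=G3 downbeat m6
bar 2: v0=G2 v1=B2 downbeat M3
bar 3: v0=A2 v1=E3 downbeat P5
bar 4: v0=B2 v1=G3 downbeat m6
bar 5: v0=C3 v1=C4 downbeat P8
  -> R4 @ bar 1 tick 2 v(0, 1): B2/F3 TT untreated
  -> R7 @ bar 2 tick 0 v(1,): F3->B2 leap 6st
  -> R1 @ bar 3 tick 0 v(0, 1): G2/D3 P5 -> A2/E3 P5 similar
  -> R2 @ bar 5 tick 0 v(0, 1): B2/G3 m6 -> C3/C4 P8 similar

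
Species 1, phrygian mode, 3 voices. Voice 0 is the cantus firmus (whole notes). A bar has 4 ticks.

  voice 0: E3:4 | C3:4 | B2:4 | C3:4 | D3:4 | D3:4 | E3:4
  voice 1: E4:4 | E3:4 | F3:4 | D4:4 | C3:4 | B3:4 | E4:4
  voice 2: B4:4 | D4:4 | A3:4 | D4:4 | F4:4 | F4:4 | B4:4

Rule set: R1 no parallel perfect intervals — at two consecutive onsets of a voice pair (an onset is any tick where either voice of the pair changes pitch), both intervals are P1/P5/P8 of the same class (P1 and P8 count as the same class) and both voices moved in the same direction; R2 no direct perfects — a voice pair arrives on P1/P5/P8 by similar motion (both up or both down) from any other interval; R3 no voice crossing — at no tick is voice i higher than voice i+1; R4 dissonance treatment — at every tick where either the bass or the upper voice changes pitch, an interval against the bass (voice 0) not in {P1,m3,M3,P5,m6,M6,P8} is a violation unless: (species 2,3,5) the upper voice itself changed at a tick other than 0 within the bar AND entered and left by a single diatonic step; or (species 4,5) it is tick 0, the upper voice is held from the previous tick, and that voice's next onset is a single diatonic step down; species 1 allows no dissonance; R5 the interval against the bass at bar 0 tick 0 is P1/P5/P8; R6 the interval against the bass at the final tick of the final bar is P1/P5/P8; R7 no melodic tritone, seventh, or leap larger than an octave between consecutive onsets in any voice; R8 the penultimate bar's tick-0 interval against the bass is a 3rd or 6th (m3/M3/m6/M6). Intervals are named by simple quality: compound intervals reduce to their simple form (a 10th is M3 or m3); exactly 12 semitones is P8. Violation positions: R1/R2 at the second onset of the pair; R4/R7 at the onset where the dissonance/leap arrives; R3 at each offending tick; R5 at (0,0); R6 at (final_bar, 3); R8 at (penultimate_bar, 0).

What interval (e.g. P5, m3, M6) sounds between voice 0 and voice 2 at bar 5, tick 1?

voice 0=D3 voice 2=F4 -> m3

m3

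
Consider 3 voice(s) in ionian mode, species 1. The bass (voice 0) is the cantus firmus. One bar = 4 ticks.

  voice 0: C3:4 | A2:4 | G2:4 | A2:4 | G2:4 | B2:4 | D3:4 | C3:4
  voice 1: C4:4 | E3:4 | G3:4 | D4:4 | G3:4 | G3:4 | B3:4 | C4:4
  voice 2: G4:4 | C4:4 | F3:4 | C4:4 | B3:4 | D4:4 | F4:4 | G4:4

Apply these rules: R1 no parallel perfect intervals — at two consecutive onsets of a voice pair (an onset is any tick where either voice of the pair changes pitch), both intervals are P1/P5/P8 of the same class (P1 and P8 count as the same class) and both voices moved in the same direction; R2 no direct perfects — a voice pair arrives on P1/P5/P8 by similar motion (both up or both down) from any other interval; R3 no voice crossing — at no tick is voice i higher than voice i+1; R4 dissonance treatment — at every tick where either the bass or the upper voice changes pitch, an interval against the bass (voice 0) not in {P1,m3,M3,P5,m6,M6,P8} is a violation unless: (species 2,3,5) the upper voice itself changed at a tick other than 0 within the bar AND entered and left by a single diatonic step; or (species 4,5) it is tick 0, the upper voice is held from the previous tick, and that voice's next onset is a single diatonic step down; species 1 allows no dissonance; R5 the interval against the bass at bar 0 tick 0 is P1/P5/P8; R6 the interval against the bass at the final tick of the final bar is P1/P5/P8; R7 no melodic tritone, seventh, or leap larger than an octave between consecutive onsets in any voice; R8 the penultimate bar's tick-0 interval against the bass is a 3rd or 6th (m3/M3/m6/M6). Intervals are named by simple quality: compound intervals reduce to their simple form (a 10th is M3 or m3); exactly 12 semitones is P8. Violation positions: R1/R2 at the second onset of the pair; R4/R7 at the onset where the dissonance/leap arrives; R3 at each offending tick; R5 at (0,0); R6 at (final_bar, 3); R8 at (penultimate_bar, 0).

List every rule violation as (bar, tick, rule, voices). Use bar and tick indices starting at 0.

(1, 0, R2, (0, 1))
(2, 0, R3, (1, 2))
(2, 0, R4, (0, 2))
(2, 1, R3, (1, 2))
(2, 2, R3, (1, 2))
(2, 3, R3, (1, 2))
(3, 0, R3, (1, 2))
(3, 0, R4, (0, 1))
(3, 1, R3, (1, 2))
(3, 2, R3, (1, 2))
(3, 3, R3, (1, 2))
(4, 0, R2, (0, 1))
(7, 0, R2, (1, 2))

bar 0: v0=C3 v1=C4 v2=G4 downbeat P5
bar 1: v0=A2 v1=E3 v2=C4 downbeat m3
bar 2: v0=G2 v1=G3 v2=F3 downbeat m7
bar 3: v0=A2 v1=D4 v2=C4 downbeat m3
bar 4: v0=G2 v1=G3 v2=B3 downbeat M3
bar 5: v0=B2 v1=G3 v2=D4 downbeat m3
bar 6: v0=D3 v1=B3 v2=F4 downbeat m3
bar 7: v0=C3 v1=C4 v2=G4 downbeat P5
  -> R2 @ bar 1 tick 0 v(0, 1): C3/C4 P8 -> A2/E3 P5 similar
  -> R3 @ bar 2 tick 0 v(1, 2): G3 above F3
  -> R4 @ bar 2 tick 0 v(0, 2): G2/F3 m7 untreated
  -> R3 @ bar 2 tick 1 v(1, 2): G3 above F3
  -> R3 @ bar 2 tick 2 v(1, 2): G3 above F3
  -> R3 @ bar 2 tick 3 v(1, 2): G3 above F3
  -> R3 @ bar 3 tick 0 v(1, 2): D4 above C4
  -> R4 @ bar 3 tick 0 v(0, 1): A2/D4 P4 untreated
  -> R3 @ bar 3 tick 1 v(1, 2): D4 above C4
  -> R3 @ bar 3 tick 2 v(1, 2): D4 above C4
  -> R3 @ bar 3 tick 3 v(1, 2): D4 above C4
  -> R2 @ bar 4 tick 0 v(0, 1): A2/D4 P4 -> G2/G3 P8 similar
  -> R2 @ bar 7 tick 0 v(1, 2): B3/F4 TT -> C4/G4 P5 similar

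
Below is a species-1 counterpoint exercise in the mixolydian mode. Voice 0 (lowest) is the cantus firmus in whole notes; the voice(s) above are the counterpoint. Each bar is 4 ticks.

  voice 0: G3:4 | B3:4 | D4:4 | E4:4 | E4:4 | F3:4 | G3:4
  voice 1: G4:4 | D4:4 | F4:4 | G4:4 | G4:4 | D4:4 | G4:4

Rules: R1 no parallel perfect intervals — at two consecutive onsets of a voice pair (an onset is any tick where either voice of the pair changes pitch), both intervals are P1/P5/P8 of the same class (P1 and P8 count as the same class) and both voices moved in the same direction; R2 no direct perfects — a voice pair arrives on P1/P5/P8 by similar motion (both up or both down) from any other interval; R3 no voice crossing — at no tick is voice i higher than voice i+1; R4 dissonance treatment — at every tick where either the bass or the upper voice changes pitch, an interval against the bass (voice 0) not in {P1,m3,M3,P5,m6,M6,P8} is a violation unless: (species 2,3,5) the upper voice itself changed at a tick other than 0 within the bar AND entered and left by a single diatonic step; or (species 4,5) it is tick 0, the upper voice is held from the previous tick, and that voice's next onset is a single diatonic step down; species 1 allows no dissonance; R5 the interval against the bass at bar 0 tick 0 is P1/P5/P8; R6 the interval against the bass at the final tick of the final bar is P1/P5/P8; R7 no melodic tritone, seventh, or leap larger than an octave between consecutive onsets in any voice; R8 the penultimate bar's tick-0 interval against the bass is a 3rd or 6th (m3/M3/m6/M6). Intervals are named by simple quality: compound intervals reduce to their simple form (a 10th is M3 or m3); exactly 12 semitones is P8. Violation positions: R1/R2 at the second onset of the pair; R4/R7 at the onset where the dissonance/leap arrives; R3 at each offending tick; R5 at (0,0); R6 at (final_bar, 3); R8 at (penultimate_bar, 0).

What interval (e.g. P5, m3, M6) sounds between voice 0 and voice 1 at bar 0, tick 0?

P8

voice 0=G3 voice 1=G4 -> P8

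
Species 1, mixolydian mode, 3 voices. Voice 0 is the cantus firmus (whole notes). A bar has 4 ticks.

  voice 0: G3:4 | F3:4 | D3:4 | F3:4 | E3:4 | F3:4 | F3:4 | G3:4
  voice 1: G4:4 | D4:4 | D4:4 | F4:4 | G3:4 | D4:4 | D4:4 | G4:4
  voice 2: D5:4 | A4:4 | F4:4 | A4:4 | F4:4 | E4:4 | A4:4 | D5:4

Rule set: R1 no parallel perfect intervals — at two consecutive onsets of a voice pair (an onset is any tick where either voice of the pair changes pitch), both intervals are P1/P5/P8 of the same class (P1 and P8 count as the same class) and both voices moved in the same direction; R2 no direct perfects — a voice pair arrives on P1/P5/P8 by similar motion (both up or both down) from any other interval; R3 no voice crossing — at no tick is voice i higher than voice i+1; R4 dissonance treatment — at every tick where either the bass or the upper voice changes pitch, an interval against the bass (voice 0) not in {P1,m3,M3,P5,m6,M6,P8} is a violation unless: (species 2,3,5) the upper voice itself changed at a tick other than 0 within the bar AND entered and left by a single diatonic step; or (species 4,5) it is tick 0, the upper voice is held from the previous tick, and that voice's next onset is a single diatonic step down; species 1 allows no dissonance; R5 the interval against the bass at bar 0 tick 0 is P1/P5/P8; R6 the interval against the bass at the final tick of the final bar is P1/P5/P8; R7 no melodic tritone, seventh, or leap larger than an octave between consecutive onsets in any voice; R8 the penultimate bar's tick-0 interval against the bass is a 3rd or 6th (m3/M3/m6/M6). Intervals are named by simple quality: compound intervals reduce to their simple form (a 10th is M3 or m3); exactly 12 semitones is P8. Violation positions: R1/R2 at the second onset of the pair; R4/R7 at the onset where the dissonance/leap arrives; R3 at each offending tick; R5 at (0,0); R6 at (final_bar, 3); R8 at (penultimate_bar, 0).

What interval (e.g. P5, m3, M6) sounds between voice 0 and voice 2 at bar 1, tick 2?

M3

voice 0=F3 voice 2=A4 -> M3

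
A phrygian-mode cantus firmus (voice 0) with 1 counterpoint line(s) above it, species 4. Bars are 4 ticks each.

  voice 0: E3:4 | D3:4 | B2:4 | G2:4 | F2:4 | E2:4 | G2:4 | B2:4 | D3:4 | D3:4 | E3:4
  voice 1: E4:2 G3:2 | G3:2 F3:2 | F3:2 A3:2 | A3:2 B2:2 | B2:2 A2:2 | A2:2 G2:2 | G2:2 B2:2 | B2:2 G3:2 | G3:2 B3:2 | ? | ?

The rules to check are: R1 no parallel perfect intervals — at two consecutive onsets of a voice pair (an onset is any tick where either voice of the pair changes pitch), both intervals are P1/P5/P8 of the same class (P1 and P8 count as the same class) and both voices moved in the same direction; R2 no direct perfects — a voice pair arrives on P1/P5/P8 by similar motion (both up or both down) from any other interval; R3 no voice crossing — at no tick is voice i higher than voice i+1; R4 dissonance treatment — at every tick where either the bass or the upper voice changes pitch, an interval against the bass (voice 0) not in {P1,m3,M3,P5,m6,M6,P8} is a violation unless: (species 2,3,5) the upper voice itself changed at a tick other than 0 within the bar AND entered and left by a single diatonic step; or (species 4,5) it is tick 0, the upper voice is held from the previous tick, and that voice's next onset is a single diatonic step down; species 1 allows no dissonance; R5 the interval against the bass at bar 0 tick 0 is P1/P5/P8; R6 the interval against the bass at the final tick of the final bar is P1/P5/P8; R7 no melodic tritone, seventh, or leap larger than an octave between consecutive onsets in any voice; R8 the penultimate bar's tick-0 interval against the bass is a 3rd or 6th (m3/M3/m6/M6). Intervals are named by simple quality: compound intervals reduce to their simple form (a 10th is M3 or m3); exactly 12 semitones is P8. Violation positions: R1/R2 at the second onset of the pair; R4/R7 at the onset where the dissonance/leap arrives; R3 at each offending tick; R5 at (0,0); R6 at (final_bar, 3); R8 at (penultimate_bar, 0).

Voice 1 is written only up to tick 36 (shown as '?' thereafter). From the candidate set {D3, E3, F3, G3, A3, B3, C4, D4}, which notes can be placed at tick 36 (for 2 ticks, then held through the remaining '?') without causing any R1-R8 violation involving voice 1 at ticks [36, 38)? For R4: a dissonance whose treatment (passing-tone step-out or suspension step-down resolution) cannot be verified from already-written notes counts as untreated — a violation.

{B3}

D3: violates R8
E3: violates R4,R8
F3: violates R7
G3: violates R4,R8
A3: violates R8
B3: legal
C4: violates R4,R8
D4: violates R8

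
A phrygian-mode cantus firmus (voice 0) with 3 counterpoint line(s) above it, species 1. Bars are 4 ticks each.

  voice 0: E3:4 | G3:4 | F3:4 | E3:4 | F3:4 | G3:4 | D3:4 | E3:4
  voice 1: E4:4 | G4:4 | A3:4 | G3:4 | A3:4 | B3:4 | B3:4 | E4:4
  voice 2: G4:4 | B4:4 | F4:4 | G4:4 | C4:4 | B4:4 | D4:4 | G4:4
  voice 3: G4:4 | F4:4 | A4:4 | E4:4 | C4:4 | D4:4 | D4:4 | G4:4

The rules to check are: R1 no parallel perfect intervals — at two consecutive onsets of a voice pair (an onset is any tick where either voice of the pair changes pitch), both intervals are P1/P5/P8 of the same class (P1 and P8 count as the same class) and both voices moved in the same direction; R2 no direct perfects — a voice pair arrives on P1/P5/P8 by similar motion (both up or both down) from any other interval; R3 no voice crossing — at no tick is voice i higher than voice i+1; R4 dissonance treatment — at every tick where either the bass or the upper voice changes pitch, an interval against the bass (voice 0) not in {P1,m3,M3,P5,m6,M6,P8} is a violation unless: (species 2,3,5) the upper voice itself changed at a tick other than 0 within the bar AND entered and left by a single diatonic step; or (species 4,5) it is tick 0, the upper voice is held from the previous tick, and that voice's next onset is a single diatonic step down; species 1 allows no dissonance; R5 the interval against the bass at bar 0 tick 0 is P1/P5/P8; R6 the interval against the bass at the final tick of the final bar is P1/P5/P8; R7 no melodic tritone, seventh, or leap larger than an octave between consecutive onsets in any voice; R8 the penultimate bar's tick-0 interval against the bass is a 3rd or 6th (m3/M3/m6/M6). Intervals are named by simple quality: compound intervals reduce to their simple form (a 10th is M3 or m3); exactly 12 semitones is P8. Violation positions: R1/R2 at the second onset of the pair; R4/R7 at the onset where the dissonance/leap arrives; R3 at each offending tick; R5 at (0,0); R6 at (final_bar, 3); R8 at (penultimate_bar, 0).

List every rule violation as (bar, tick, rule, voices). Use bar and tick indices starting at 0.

(0, 0, R5, (0, 2))
(0, 0, R5, (0, 3))
(1, 0, R1, (0, 1))
(1, 0, R3, (2, 3))
(1, 0, R4, (0, 3))
(1, 1, R3, (2, 3))
(1, 2, R3, (2, 3))
(1, 3, R3, (2, 3))
(2, 0, R2, (0, 2))
(2, 0, R7, (1,))
(2, 0, R7, (2,))
(3, 0, R2, (0, 3))
(3, 0, R3, (2, 3))
(3, 1, R3, (2, 3))
(3, 2, R3, (2, 3))
(3, 3, R3, (2, 3))
(4, 0, R2, (2, 3))
(5, 0, R1, (0, 3))
(5, 0, R2, (1, 2))
(5, 0, R3, (2, 3))
(5, 0, R7, (2,))
(5, 1, R3, (2, 3))
(5, 2, R3, (2, 3))
(5, 3, R3, (2, 3))
(6, 0, R2, (0, 2))
(6, 0, R8, (0, 2))
(6, 0, R8, (0, 3))
(7, 0, R1, (2, 3))
(7, 0, R2, (0, 1))
(7, 3, R6, (0, 2))
(7, 3, R6, (0, 3))

bar 0: v0=E3 v1=E4 v2=G4 v3=G4 downbeat m3
bar 1: v0=G3 v1=G4 v2=B4 v3=F4 downbeat m7
bar 2: v0=F3 v1=A3 v2=F4 v3=A4 downbeat M3
bar 3: v0=E3 v1=G3 v2=G4 v3=E4 downbeat P8
bar 4: v0=F3 v1=A3 v2=C4 v3=C4 downbeat P5
bar 5: v0=G3 v1=B3 v2=B4 v3=D4 downbeat P5
bar 6: v0=D3 v1=B3 v2=D4 v3=D4 downbeat P8
bar 7: v0=E3 v1=E4 v2=G4 v3=G4 downbeat m3
  -> R5 @ bar 0 tick 0 v(0, 2): opens on m3
  -> R5 @ bar 0 tick 0 v(0, 3): opens on m3
  -> R1 @ bar 1 tick 0 v(0, 1): E3/E4 P8 -> G3/G4 P8 similar
  -> R3 @ bar 1 tick 0 v(2, 3): B4 above F4
  -> R4 @ bar 1 tick 0 v(0, 3): G3/F4 m7 untreated
  -> R3 @ bar 1 tick 1 v(2, 3): B4 above F4
  -> R3 @ bar 1 tick 2 v(2, 3): B4 above F4
  -> R3 @ bar 1 tick 3 v(2, 3): B4 above F4
  -> R2 @ bar 2 tick 0 v(0, 2): G3/B4 M3 -> F3/F4 P8 similar
  -> R7 @ bar 2 tick 0 v(1,): G4->A3 leap 10st
  -> R7 @ bar 2 tick 0 v(2,): B4->F4 leap 6st
  -> R2 @ bar 3 tick 0 v(0, 3): F3/A4 M3 -> E3/E4 P8 similar
  -> R3 @ bar 3 tick 0 v(2, 3): G4 above E4
  -> R3 @ bar 3 tick 1 v(2, 3): G4 above E4
  -> R3 @ bar 3 tick 2 v(2, 3): G4 above E4
  -> R3 @ bar 3 tick 3 v(2, 3): G4 above E4
  -> R2 @ bar 4 tick 0 v(2, 3): G4/E4 m3 -> C4/C4 P1 similar
  -> R1 @ bar 5 tick 0 v(0, 3): F3/C4 P5 -> G3/D4 P5 similar
  -> R2 @ bar 5 tick 0 v(1, 2): A3/C4 m3 -> B3/B4 P8 similar
  -> R3 @ bar 5 tick 0 v(2, 3): B4 above D4
  -> R7 @ bar 5 tick 0 v(2,): C4->B4 leap 11st
  -> R3 @ bar 5 tick 1 v(2, 3): B4 above D4
  -> R3 @ bar 5 tick 2 v(2, 3): B4 above D4
  -> R3 @ bar 5 tick 3 v(2, 3): B4 above D4
  -> R2 @ bar 6 tick 0 v(0, 2): G3/B4 M3 -> D3/D4 P8 similar
  -> R8 @ bar 6 tick 0 v(0, 2): penult P8 not 3rd/6th
  -> R8 @ bar 6 tick 0 v(0, 3): penult P8 not 3rd/6th
  -> R1 @ bar 7 tick 0 v(2, 3): D4/D4 P1 -> G4/G4 P1 similar
  -> R2 @ bar 7 tick 0 v(0, 1): D3/B3 M6 -> E3/E4 P8 similar
  -> R6 @ bar 7 tick 3 v(0, 2): closes on m3
  -> R6 @ bar 7 tick 3 v(0, 3): closes on m3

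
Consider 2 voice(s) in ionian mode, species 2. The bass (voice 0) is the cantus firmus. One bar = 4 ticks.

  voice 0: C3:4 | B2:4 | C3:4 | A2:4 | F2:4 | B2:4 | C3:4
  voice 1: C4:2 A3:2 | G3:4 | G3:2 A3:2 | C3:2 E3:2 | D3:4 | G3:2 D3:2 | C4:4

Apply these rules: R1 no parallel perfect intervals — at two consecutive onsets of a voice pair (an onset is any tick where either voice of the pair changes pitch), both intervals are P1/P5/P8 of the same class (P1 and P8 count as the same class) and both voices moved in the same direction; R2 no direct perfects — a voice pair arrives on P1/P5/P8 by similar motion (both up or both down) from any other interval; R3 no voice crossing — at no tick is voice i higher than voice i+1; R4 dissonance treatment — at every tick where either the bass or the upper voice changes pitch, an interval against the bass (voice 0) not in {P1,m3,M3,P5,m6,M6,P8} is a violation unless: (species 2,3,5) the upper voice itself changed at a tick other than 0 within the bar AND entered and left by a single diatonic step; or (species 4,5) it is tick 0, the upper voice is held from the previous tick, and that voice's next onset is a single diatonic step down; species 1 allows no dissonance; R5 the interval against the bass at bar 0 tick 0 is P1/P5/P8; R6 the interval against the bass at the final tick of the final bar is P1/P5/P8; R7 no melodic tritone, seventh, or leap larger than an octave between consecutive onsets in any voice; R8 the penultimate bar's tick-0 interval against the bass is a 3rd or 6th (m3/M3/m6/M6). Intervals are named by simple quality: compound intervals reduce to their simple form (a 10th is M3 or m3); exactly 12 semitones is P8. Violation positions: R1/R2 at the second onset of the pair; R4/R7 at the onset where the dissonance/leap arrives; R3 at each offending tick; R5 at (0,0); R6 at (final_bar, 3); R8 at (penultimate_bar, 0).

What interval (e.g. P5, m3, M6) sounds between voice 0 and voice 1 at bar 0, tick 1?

voice 0=C3 voice 1=C4 -> P8

P8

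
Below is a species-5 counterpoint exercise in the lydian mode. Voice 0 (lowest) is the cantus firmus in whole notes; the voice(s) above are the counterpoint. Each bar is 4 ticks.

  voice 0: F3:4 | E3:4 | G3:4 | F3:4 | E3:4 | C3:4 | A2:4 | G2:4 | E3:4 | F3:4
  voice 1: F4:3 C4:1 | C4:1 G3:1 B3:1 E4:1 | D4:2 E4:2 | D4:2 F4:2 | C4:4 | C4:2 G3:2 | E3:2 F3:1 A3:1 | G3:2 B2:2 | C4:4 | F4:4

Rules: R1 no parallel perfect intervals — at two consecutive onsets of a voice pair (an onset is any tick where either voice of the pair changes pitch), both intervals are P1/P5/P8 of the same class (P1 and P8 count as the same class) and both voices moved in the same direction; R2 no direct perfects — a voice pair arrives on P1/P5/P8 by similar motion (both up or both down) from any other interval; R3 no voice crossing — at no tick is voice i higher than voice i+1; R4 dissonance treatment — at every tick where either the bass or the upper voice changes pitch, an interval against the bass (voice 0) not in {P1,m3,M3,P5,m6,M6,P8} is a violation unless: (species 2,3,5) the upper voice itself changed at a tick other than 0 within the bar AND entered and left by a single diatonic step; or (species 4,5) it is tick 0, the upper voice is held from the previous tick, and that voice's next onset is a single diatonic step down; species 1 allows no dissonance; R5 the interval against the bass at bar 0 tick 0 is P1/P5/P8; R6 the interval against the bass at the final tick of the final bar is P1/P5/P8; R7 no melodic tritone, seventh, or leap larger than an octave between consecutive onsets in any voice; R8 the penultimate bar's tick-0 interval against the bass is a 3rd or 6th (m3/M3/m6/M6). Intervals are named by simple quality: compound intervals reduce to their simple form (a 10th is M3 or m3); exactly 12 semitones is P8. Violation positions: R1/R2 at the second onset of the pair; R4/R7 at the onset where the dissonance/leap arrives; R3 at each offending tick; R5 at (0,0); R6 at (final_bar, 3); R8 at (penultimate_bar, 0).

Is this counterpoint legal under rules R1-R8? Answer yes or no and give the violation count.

No (4 violations)

bar 0: v0=F3 v1=F4 (P8)
bar 1: v0=E3 v1=C4 (m6)
bar 2: v0=G3 v1=D4 (P5)
bar 3: v0=F3 v1=D4 (M6)
bar 4: v0=E3 v1=C4 (m6)
bar 5: v0=C3 v1=C4 (P8)
bar 6: v0=A2 v1=E3 (P5)
bar 7: v0=G2 v1=G3 (P8)
bar 8: v0=E3 v1=C4 (m6)
bar 9: v0=F3 v1=F4 (P8)
  R1 @ bar6.0: C3/G3 P5 -> A2/E3 P5 similar
  R1 @ bar7.0: A2/A3 P8 -> G2/G3 P8 similar
  R7 @ bar8.0: B2->C4 leap 13st
  R2 @ bar9.0: E3/C4 m6 -> F3/F4 P8 similar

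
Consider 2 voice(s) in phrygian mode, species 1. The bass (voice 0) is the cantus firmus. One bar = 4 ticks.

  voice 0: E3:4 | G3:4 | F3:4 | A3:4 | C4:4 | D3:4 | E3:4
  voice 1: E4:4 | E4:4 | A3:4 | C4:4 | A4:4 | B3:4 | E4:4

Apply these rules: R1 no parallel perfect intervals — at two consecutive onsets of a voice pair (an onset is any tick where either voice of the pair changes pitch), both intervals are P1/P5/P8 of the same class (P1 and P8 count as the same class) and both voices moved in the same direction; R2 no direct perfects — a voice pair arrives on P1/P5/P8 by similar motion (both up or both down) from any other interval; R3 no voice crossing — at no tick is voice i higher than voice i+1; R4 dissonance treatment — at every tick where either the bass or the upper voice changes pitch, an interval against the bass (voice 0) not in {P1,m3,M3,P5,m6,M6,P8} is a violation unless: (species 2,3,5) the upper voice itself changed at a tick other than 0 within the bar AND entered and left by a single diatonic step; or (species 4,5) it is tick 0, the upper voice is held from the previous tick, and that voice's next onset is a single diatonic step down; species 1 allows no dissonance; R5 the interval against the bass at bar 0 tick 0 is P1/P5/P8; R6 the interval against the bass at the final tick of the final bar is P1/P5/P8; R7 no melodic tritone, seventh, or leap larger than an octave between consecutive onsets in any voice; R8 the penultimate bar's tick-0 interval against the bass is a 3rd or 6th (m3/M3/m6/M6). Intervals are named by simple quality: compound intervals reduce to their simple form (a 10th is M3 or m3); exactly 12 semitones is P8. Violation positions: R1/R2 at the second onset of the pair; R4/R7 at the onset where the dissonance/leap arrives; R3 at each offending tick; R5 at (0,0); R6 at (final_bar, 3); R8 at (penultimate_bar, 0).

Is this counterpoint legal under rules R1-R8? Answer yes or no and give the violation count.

No (3 violations)

bar 0: v0=E3 v1=E4 (P8)
bar 1: v0=G3 v1=E4 (M6)
bar 2: v0=F3 v1=A3 (M3)
bar 3: v0=A3 v1=C4 (m3)
bar 4: v0=C4 v1=A4 (M6)
bar 5: v0=D3 v1=B3 (M6)
bar 6: v0=E3 v1=E4 (P8)
  R7 @ bar5.0: C4->D3 leap 10st
  R7 @ bar5.0: A4->B3 leap 10st
  R2 @ bar6.0: D3/B3 M6 -> E3/E4 P8 similar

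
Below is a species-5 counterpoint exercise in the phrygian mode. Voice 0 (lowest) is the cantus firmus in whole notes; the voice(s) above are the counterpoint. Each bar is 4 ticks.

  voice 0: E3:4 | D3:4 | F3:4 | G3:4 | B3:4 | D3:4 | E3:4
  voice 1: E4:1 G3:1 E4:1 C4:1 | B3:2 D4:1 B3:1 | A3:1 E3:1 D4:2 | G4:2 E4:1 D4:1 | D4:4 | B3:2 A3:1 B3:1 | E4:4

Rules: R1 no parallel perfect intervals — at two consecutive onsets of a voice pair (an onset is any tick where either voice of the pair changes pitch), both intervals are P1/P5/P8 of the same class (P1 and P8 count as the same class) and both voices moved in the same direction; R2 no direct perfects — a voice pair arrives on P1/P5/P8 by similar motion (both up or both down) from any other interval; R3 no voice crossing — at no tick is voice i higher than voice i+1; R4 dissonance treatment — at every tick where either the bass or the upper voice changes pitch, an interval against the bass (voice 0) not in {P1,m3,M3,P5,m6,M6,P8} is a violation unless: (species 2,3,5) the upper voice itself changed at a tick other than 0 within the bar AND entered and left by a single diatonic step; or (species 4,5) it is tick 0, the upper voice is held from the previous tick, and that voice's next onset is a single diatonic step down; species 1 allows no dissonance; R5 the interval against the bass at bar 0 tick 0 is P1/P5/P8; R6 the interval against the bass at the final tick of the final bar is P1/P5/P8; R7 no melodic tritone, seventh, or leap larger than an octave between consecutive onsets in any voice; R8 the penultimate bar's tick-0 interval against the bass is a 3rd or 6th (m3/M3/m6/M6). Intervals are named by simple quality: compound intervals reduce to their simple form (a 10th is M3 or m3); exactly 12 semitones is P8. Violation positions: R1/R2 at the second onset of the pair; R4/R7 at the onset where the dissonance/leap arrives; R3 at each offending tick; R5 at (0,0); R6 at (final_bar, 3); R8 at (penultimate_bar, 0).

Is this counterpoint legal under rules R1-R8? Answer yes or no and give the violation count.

bar 0: v0=E3 v1=E4 (P8)
bar 1: v0=D3 v1=B3 (M6)
bar 2: v0=F3 v1=A3 (M3)
bar 3: v0=G3 v1=G4 (P8)
bar 4: v0=B3 v1=D4 (m3)
bar 5: v0=D3 v1=B3 (M6)
bar 6: v0=E3 v1=E4 (P8)
  R3 @ bar2.1: F3 above E3
  R4 @ bar2.1: F3/E3 m2 untreated
  R7 @ bar2.2: E3->D4 leap 10st
  R2 @ bar3.0: F3/D4 M6 -> G3/G4 P8 similar
  R2 @ bar6.0: D3/B3 M6 -> E3/E4 P8 similar

No (5 violations)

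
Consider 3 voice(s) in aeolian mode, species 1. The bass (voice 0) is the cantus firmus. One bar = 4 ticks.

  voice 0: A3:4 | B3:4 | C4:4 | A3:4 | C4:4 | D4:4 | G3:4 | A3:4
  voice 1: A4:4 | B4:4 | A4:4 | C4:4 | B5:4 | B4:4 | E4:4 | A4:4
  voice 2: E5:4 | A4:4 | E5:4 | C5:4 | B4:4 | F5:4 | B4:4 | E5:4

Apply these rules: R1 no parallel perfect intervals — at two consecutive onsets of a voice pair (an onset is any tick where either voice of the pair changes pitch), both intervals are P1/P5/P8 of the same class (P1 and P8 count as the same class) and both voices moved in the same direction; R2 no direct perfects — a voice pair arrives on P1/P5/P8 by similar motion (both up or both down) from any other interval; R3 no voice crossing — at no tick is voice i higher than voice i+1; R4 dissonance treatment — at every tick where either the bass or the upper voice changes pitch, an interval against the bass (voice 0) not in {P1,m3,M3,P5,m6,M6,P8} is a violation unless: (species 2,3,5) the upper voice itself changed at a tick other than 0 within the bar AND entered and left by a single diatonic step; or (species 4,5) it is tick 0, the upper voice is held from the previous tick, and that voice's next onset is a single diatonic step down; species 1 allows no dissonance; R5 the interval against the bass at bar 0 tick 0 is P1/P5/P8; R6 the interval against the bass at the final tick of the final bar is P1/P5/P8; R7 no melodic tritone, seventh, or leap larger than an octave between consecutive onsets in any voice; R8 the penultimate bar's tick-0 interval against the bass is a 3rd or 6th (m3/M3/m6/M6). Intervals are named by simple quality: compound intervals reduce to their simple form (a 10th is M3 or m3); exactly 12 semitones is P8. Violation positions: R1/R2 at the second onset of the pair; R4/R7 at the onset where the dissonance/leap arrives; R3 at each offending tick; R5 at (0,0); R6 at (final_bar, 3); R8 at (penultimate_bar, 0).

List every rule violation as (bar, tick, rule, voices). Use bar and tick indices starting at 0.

bar 0: v0=A3 v1=A4 v2=E5 downbeat P5
bar 1: v0=B3 v1=B4 v2=A4 downbeat m7
bar 2: v0=C4 v1=A4 v2=E5 downbeat M3
bar 3: v0=A3 v1=C4 v2=C5 downbeat m3
bar 4: v0=C4 v1=B5 v2=B4 downbeat M7
bar 5: v0=D4 v1=B4 v2=F5 downbeat m3
bar 6: v0=G3 v1=E4 v2=B4 downbeat M3
bar 7: v0=A3 v1=A4 v2=E5 downbeat P5
  -> R1 @ bar 1 tick 0 v(0, 1): A3/A4 P8 -> B3/B4 P8 similar
  -> R3 @ bar 1 tick 0 v(1, 2): B4 above A4
  -> R4 @ bar 1 tick 0 v(0, 2): B3/A4 m7 untreated
  -> R3 @ bar 1 tick 1 v(1, 2): B4 above A4
  -> R3 @ bar 1 tick 2 v(1, 2): B4 above A4
  -> R3 @ bar 1 tick 3 v(1, 2): B4 above A4
  -> R2 @ bar 3 tick 0 v(1, 2): A4/E5 P5 -> C4/C5 P8 similar
  -> R3 @ bar 4 tick 0 v(1, 2): B5 above B4
  -> R4 @ bar 4 tick 0 v(0, 1): C4/B5 M7 untreated
  -> R4 @ bar 4 tick 0 v(0, 2): C4/B4 M7 untreated
  -> R7 @ bar 4 tick 0 v(1,): C4->B5 leap 23st
  -> R3 @ bar 4 tick 1 v(1, 2): B5 above B4
  -> R3 @ bar 4 tick 2 v(1, 2): B5 above B4
  -> R3 @ bar 4 tick 3 v(1, 2): B5 above B4
  -> R7 @ bar 5 tick 0 v(2,): B4->F5 leap 6st
  -> R2 @ bar 6 tick 0 v(1, 2): B4/F5 TT -> E4/B4 P5 similar
  -> R7 @ bar 6 tick 0 v(2,): F5->B4 leap 6st
  -> R1 @ bar 7 tick 0 v(1, 2): E4/B4 P5 -> A4/E5 P5 similar
  -> R2 @ bar 7 tick 0 v(0, 1): G3/E4 M6 -> A3/A4 P8 similar
  -> R2 @ bar 7 tick 0 v(0, 2): G3/B4 M3 -> A3/E5 P5 similar

(1, 0, R1, (0, 1))
(1, 0, R3, (1, 2))
(1, 0, R4, (0, 2))
(1, 1, R3, (1, 2))
(1, 2, R3, (1, 2))
(1, 3, R3, (1, 2))
(3, 0, R2, (1, 2))
(4, 0, R3, (1, 2))
(4, 0, R4, (0, 1))
(4, 0, R4, (0, 2))
(4, 0, R7, (1,))
(4, 1, R3, (1, 2))
(4, 2, R3, (1, 2))
(4, 3, R3, (1, 2))
(5, 0, R7, (2,))
(6, 0, R2, (1, 2))
(6, 0, R7, (2,))
(7, 0, R1, (1, 2))
(7, 0, R2, (0, 1))
(7, 0, R2, (0, 2))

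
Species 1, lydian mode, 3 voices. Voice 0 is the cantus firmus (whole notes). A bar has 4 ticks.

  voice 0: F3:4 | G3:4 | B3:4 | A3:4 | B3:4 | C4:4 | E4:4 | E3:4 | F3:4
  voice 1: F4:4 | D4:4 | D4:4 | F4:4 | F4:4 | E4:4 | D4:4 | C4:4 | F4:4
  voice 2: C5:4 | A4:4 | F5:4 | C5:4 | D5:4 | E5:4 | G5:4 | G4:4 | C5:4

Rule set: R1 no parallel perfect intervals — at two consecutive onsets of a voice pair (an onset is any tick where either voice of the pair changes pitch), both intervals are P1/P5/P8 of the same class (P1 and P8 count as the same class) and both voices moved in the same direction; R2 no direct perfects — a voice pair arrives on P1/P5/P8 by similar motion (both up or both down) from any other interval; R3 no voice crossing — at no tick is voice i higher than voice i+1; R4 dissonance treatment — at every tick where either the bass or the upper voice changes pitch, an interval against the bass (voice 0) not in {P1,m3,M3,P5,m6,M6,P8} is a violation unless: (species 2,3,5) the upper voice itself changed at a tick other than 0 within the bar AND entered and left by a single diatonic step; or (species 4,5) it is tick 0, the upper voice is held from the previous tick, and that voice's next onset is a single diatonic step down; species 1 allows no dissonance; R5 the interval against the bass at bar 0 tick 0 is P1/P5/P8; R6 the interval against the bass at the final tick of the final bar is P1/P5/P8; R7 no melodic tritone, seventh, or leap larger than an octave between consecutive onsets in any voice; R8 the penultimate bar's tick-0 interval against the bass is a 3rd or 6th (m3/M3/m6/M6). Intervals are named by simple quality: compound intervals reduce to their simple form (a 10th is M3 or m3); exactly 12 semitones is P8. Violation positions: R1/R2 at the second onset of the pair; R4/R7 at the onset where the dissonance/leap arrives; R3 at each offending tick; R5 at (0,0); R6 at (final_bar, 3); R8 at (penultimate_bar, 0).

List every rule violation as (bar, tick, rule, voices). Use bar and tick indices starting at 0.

bar 0: v0=F3 v1=F4 v2=C5 downbeat P5
bar 1: v0=G3 v1=D4 v2=A4 downbeat M2
bar 2: v0=B3 v1=D4 v2=F5 downbeat TT
bar 3: v0=A3 v1=F4 v2=C5 downbeat m3
bar 4: v0=B3 v1=F4 v2=D5 downbeat m3
bar 5: v0=C4 v1=E4 v2=E5 downbeat M3
bar 6: v0=E4 v1=D4 v2=G5 downbeat m3
bar 7: v0=E3 v1=C4 v2=G4 downbeat m3
bar 8: v0=F3 v1=F4 v2=C5 downbeat P5
  -> R1 @ bar 1 tick 0 v(1, 2): F4/C5 P5 -> D4/A4 P5 similar
  -> R4 @ bar 1 tick 0 v(0, 2): G3/A4 M2 untreated
  -> R4 @ bar 2 tick 0 v(0, 2): B3/F5 TT untreated
  -> R4 @ bar 4 tick 0 v(0, 1): B3/F4 TT untreated
  -> R3 @ bar 6 tick 0 v(0, 1): E4 above D4
  -> R4 @ bar 6 tick 0 v(0, 1): E4/D4 M2 untreated
  -> R3 @ bar 6 tick 1 v(0, 1): E4 above D4
  -> R3 @ bar 6 tick 2 v(0, 1): E4 above D4
  -> R3 @ bar 6 tick 3 v(0, 1): E4 above D4
  -> R2 @ bar 7 tick 0 v(1, 2): D4/G5 P4 -> C4/G4 P5 similar
  -> R1 @ bar 8 tick 0 v(1, 2): C4/G4 P5 -> F4/C5 P5 similar
  -> R2 @ bar 8 tick 0 v(0, 1): E3/C4 m6 -> F3/F4 P8 similar
  -> R2 @ bar 8 tick 0 v(0, 2): E3/G4 m3 -> F3/C5 P5 similar

(1, 0, R1, (1, 2))
(1, 0, R4, (0, 2))
(2, 0, R4, (0, 2))
(4, 0, R4, (0, 1))
(6, 0, R3, (0, 1))
(6, 0, R4, (0, 1))
(6, 1, R3, (0, 1))
(6, 2, R3, (0, 1))
(6, 3, R3, (0, 1))
(7, 0, R2, (1, 2))
(8, 0, R1, (1, 2))
(8, 0, R2, (0, 1))
(8, 0, R2, (0, 2))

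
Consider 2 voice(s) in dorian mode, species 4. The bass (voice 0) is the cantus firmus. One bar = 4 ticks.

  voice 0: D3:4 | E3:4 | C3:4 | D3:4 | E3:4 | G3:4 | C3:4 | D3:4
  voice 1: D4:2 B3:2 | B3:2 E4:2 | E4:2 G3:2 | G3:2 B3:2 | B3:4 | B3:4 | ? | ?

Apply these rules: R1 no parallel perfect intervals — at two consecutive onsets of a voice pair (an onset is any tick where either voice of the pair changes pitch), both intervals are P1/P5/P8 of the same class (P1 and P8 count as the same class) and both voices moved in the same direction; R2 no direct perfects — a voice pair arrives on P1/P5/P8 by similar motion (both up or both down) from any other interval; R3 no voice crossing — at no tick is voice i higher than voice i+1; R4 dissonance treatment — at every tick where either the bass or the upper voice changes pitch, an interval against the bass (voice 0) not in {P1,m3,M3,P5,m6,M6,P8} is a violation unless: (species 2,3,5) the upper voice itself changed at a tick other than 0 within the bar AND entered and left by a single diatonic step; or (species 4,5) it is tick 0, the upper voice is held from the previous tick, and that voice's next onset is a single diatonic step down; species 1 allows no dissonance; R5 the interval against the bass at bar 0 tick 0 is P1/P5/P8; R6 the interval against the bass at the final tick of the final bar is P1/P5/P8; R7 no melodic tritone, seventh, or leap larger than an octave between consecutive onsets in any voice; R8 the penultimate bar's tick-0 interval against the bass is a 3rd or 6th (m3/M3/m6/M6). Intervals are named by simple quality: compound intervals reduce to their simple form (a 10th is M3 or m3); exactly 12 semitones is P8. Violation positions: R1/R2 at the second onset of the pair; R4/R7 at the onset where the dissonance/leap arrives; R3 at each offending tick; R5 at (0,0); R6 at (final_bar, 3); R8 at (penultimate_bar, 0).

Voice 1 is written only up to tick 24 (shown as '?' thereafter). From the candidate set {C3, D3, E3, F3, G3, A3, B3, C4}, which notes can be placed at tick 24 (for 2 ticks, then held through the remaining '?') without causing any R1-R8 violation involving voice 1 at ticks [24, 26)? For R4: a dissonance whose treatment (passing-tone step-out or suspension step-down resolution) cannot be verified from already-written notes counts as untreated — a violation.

{A3, E3}

C3: violates R2,R7,R8
D3: violates R4,R8
E3: legal
F3: violates R4,R7,R8
G3: violates R2,R8
A3: legal
B3: violates R4,R8
C4: violates R8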